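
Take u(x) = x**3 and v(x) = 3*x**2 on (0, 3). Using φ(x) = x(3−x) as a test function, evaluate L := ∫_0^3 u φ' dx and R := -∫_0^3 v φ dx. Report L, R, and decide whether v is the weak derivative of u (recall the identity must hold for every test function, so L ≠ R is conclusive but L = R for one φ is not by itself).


LHS = -729/20, RHS = -729/20. Yes, v = u' weakly.

u(x) = x**3, classical derivative u'(x) = 3*x**2.
φ(x) = x(3−x), so φ'(x) = 3 - 2*x.
Note φ(0) = φ(3) = 0, so the boundary term u·φ vanishes.
LHS = ∫_0^3 u(x) φ'(x) dx = ∫_0^3 (-2*x^4 + 3*x^3) dx. Term by term:
  ∫_0^3 -2*x^4 dx = -486/5;  ∫_0^3 3*x^3 dx = 243/4.
Sum: -486/5 + 243/4 = -729/20.
So LHS = -729/20.
∫_0^3 v(x) φ(x) dx = ∫_0^3 (-3*x^4 + 9*x^3) dx. Term by term:
  ∫_0^3 -3*x^4 dx = -729/5;  ∫_0^3 9*x^3 dx = 729/4.
Sum: -729/5 + 729/4 = 729/20.
So RHS = -∫_0^3 v(x) φ(x) dx = -729/20.
LHS = RHS, so the identity holds for this test φ.
Moreover u is smooth here and v(x) = u'(x) = 3*x**2 pointwise, so the identity holds for every test function. Hence v is the weak derivative of u.


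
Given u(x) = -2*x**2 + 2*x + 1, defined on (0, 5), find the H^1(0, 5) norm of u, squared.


||u||_{H^1}^2 = 5375/3

The H^1 norm (squared) on an interval (0, L) is
  ||u||_{H^1}^2 = ∫_0^L u(x)^2 dx + ∫_0^L u'(x)^2 dx.
Compute u'(x) = 2 - 4*x.
Then u(x)^2 = 4*x**4 - 8*x**3 + 4*x + 1 and u'(x)^2 = 16*x**2 - 16*x + 4.
Integrate each monomial from 0 to 5 using ∫_0^5 c·x^n dx = c·5^(n+1)/(n+1):
  ∫_0^5 u(x)^2 dx = ∫_0^5 (4*x^4 - 8*x^3 + 4*x + 1) dx. Term by term:
    ∫_0^5 4*x^4 dx = 2500;  ∫_0^5 -8*x^3 dx = -1250;  ∫_0^5 4*x dx = 50;
    ∫_0^5 1 dx = 5.
  Sum: 2500 − 1250 + 50 + 5 = 1305.
  ∫_0^5 u'(x)^2 dx = ∫_0^5 (16*x^2 - 16*x + 4) dx. Term by term:
    ∫_0^5 16*x^2 dx = 2000/3;  ∫_0^5 -16*x dx = -200;  ∫_0^5 4 dx = 20.
  Sum: 2000/3 − 200 + 20 = 1460/3.
Adding: ||u||_{H^1}^2 = 1305 + 1460/3 = 5375/3.


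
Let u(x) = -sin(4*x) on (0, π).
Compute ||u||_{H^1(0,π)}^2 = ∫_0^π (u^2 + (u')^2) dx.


||u||_{H^1(0,π)}^2 = 17*π/2

u'(x) = -4*cos(4*x).
Expand u² and (u')² and integrate term by term on (0, π), using: for integers n ≥ 1, ∫_0^π sin²(nx) dx = ∫_0^π cos²(nx) dx = π/2; for n ≠ n', ∫_0^π sin(nx)sin(n'x) dx = ∫_0^π cos(nx)cos(n'x) dx = 0; and by product-to-sum, ∫_0^π sin(nx)cos(n'x) dx = ½∫_0^π [sin((n+n')x) + sin((n−n')x)] dx, which is 0 when n+n' is even and 2n/(n²−n'²) when n+n' is odd (it need not vanish on (0, π)).
  u² squared terms: (-1)²·∫sin(4x)² dx = 1·π/2 = π/2.
  So ∫_0^π u² dx = π/2.
  (u')² squared terms: (-4)²·∫cos(4x)² dx = 16·π/2 = 8*π.
  So ∫_0^π (u')² dx = 8*π.
||u||_{H^1}^2 = (π/2) + (8*π) = 17*π/2.


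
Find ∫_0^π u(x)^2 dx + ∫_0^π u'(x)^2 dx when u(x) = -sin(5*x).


||u||_{H^1(0,π)}^2 = 13*π

u'(x) = -5*cos(5*x).
Expand u² and (u')² and integrate term by term on (0, π), using: for integers n ≥ 1, ∫_0^π sin²(nx) dx = ∫_0^π cos²(nx) dx = π/2; for n ≠ n', ∫_0^π sin(nx)sin(n'x) dx = ∫_0^π cos(nx)cos(n'x) dx = 0; and by product-to-sum, ∫_0^π sin(nx)cos(n'x) dx = ½∫_0^π [sin((n+n')x) + sin((n−n')x)] dx, which is 0 when n+n' is even and 2n/(n²−n'²) when n+n' is odd (it need not vanish on (0, π)).
  u² squared terms: (-1)²·∫sin(5x)² dx = 1·π/2 = π/2.
  So ∫_0^π u² dx = π/2.
  (u')² squared terms: (-5)²·∫cos(5x)² dx = 25·π/2 = 25*π/2.
  So ∫_0^π (u')² dx = 25*π/2.
||u||_{H^1}^2 = (π/2) + (25*π/2) = 13*π.


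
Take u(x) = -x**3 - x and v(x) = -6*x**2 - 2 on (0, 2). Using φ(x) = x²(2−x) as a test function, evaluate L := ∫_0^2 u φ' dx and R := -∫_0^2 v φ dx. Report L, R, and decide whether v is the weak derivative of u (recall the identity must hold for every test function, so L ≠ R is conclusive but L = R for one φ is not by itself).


LHS = 116/15, RHS = 232/15. No, v is not the weak derivative of u.

u(x) = -x**3 - x, classical derivative u'(x) = -3*x**2 - 1.
φ(x) = x²(2−x), so φ'(x) = x*(4 - 3*x).
Note φ(0) = φ(2) = 0, so the boundary term u·φ vanishes.
LHS = ∫_0^2 u(x) φ'(x) dx = ∫_0^2 (3*x^5 - 4*x^4 + 3*x^3 - 4*x^2) dx. Term by term:
  ∫_0^2 3*x^5 dx = 32;  ∫_0^2 -4*x^4 dx = -128/5;  ∫_0^2 3*x^3 dx = 12;
  ∫_0^2 -4*x^2 dx = -32/3.
Sum: 32 − 128/5 + 12 − 32/3 = 116/15.
So LHS = 116/15.
∫_0^2 v(x) φ(x) dx = ∫_0^2 (6*x^5 - 12*x^4 + 2*x^3 - 4*x^2) dx. Term by term:
  ∫_0^2 6*x^5 dx = 64;  ∫_0^2 -12*x^4 dx = -384/5;  ∫_0^2 2*x^3 dx = 8;
  ∫_0^2 -4*x^2 dx = -32/3.
Sum: 64 − 384/5 + 8 − 32/3 = -232/15.
So RHS = -∫_0^2 v(x) φ(x) dx = 232/15.
LHS − RHS = -116/15 ≠ 0, so the identity fails.
(For a valid weak derivative the identity must hold for EVERY test function, in particular this one. The failure shows v is NOT the weak derivative of u.)
Correct weak derivative would be u'(x) = -3*x**2 - 1.


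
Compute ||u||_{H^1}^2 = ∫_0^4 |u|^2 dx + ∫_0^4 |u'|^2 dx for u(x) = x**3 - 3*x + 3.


||u||_{H^1}^2 = 107624/35

The H^1 norm (squared) on an interval (0, L) is
  ||u||_{H^1}^2 = ∫_0^L u(x)^2 dx + ∫_0^L u'(x)^2 dx.
Compute u'(x) = 3*x**2 - 3.
Then u(x)^2 = x**6 - 6*x**4 + 6*x**3 + 9*x**2 - 18*x + 9 and u'(x)^2 = 9*x**4 - 18*x**2 + 9.
Integrate each monomial from 0 to 4 using ∫_0^4 c·x^n dx = c·4^(n+1)/(n+1):
  ∫_0^4 u(x)^2 dx = ∫_0^4 (x^6 - 6*x^4 + 6*x^3 + 9*x^2 - 18*x + 9) dx. Term by term:
    ∫_0^4 x^6 dx = 16384/7;  ∫_0^4 -6*x^4 dx = -6144/5;  ∫_0^4 6*x^3 dx = 384;
    ∫_0^4 9*x^2 dx = 192;  ∫_0^4 -18*x dx = -144;  ∫_0^4 9 dx = 36.
  Sum: 16384/7 − 6144/5 + 384 + 192 − 144 + 36 = 55292/35.
  ∫_0^4 u'(x)^2 dx = ∫_0^4 (9*x^4 - 18*x^2 + 9) dx. Term by term:
    ∫_0^4 9*x^4 dx = 9216/5;  ∫_0^4 -18*x^2 dx = -384;  ∫_0^4 9 dx = 36.
  Sum: 9216/5 − 384 + 36 = 7476/5.
Adding: ||u||_{H^1}^2 = 55292/35 + 7476/5 = 107624/35.


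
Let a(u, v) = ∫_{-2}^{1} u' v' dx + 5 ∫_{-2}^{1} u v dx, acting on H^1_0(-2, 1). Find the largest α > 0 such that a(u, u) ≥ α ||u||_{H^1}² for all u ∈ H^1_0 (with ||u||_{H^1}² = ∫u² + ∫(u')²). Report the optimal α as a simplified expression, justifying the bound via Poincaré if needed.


α = 1

Coercivity of a(·,·) on H^1_0(-2, 1) means a(u, u) ≥ α ||u||_{H^1}² for every u ∈ H^1_0.
The interval has length L = 3, and Poincaré/coercivity depend only on L. Here a(u, u) = ∫(u')² + (5)·∫u².
Here c = 5 ≥ 1, so a(u,u) = ∫(u')² + c∫u² ≥ ∫(u')² + ∫u² = ||u||_{H^1}², i.e. α = 1 works. No larger α is possible: a(u,u) ≥ α||u||_{H^1}² means (1−α)∫(u')² ≥ (α−c)∫u², and for the modes u_n = sin(nπ(x−x₀)/L) (x₀ the left endpoint) one has ∫u_n²/∫(u_n')² = (L/(nπ))² → 0, so a(u_n,u_n)/||u_n||_{H^1}² → 1. Hence the optimal constant is α = 1.
Therefore α = 1.


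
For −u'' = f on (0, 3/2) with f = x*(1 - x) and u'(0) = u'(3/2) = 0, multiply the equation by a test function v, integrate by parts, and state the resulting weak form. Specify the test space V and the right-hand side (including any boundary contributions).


V = H^1(0, 3/2) (no boundary constraint on v; u is determined up to an additive constant); weak form: ∫_0^3/2 u'v' dx = ∫_0^3/2 (x*(1 - x)) v dx for all v ∈ V.

Multiply both sides by a test function v and integrate from 0 to 3/2:
  ∫_0^3/2 −u''(x) v(x) dx = ∫_0^3/2 f(x) v(x) dx.
Integrate the LHS by parts once:
  ∫_0^3/2 −u'' v dx = −[u'(x) v(x)]_0^3/2 + ∫_0^3/2 u'(x) v'(x) dx.
Thus ∫_0^3/2 u'(x) v'(x) dx = ∫_0^3/2 f(x) v(x) dx + [u'(x) v(x)]_0^3/2.
Choose V so that boundary terms are either known or forced to vanish.
u has homogeneous Neumann: u'(0) = u'(3/2) = 0. So [u' v]_0^3/2 = 0·v(3/2) − 0·v(0) = 0 for any v; take V = H^1(0, 3/2).
Weak formulation: find u (satisfying any essential BC) such that ∫_0^3/2 u'(x) v'(x) dx = ∫_0^3/2 f v dx for all v ∈ V (homogeneous Neumann, so boundary terms vanish).
Substituting f(x) = x*(1 - x), the right-hand side is ∫_0^3/2 (x*(1 - x)) v dx.
Compatibility check (pure Neumann): taking v ≡ 1 ∈ V gives 0 = ∫_0^3/2 f dx + (0) − (0), i.e. ∫_0^3/2 f dx must equal u'(0) − u'(3/2) = 0. Indeed ∫_0^3/2 (x*(1 - x)) dx = 0, so the data are compatible. The solution is then unique only up to an additive constant (fix it e.g. by requiring ∫_0^3/2 u dx = 0).


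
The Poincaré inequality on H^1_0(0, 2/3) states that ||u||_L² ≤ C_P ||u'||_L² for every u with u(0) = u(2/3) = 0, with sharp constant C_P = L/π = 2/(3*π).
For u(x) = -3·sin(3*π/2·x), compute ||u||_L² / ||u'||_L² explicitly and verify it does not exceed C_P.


||u||_L² / ||u'||_L² = 2/(3*π) = C_P.

u(x) = -3·sin(3*π/2·x), so u'(x) = -9*π*cos(3*π*x/2)/2.
Writing u(x) = A·sin(kπx/L) with A = -3 and k = 1, use ∫_0^L sin²(kπx/L) dx = L/2 and ∫_0^L cos²(kπx/L) dx = L/2.
u² = 9·sin²(3*π/2·x) and (u')² = 81*π^2/4·cos²(3*π/2·x), and each of sin², cos² integrates to L/2 = 1/3 over (0, 2/3).
∫_0^2/3 u² dx = 3, so ||u||_L² = sqrt(3).
∫_0^2/3 (u')² dx = 27*π^2/4, so ||u'||_L² = 3*sqrt(3)*π/2.
Ratio ||u||_L² / ||u'||_L² = 2/(3*π).
Sharp Poincaré constant on H^1_0(0, 2/3) is C_P = L/π = 2/(3*π), achieved by sin(3*π/2·x).
This is the k = 1 eigenfunction (up to amplitude), so the ratio equals the sharp Poincaré constant exactly.


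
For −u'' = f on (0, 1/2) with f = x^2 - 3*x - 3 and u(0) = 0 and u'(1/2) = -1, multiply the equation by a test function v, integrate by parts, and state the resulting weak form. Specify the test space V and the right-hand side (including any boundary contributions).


V = {v ∈ H^1(0, 1/2) : v(0) = 0} (test functions vanish at x = 0 where u is specified); weak form: ∫_0^1/2 u'v' dx = ∫_0^1/2 (x^2 - 3*x - 3) v dx − v(1/2) for all v ∈ V.

Multiply both sides by a test function v and integrate from 0 to 1/2:
  ∫_0^1/2 −u''(x) v(x) dx = ∫_0^1/2 f(x) v(x) dx.
Integrate the LHS by parts once:
  ∫_0^1/2 −u'' v dx = −[u'(x) v(x)]_0^1/2 + ∫_0^1/2 u'(x) v'(x) dx.
Thus ∫_0^1/2 u'(x) v'(x) dx = ∫_0^1/2 f(x) v(x) dx + [u'(x) v(x)]_0^1/2.
Choose V so that boundary terms are either known or forced to vanish.
Mixed BC: u(0) = 0 (Dirichlet) and u'(1/2) = -1 (Neumann). Define V = {v ∈ H^1(0, 1/2) : v(0) = 0}. Then [u' v]_0^1/2 = u'(1/2)·v(1/2) − u'(0)·0 = − v(1/2).
Weak formulation: find u (satisfying any essential BC) such that ∫_0^1/2 u'(x) v'(x) dx = ∫_0^1/2 f v dx − v(1/2) for all v ∈ V (Dirichlet at 0 absorbed into V; Neumann datum at x = 1/2 contributes the boundary term).
Substituting f(x) = x^2 - 3*x - 3, the right-hand side is ∫_0^1/2 (x^2 - 3*x - 3) v dx − v(1/2).


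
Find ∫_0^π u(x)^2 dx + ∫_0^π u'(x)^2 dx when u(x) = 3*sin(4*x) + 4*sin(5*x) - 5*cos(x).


||u||_{H^1(0,π)}^2 = -32 + 619*π/2

u'(x) = 5*sin(x) + 12*cos(4*x) + 20*cos(5*x).
Expand u² and (u')² and integrate term by term on (0, π), using: for integers n ≥ 1, ∫_0^π sin²(nx) dx = ∫_0^π cos²(nx) dx = π/2; for n ≠ n', ∫_0^π sin(nx)sin(n'x) dx = ∫_0^π cos(nx)cos(n'x) dx = 0; and by product-to-sum, ∫_0^π sin(nx)cos(n'x) dx = ½∫_0^π [sin((n+n')x) + sin((n−n')x)] dx, which is 0 when n+n' is even and 2n/(n²−n'²) when n+n' is odd (it need not vanish on (0, π)).
  u² squared terms: (-5)²·∫cos(x)² dx = 25·π/2 = 25*π/2;  (3)²·∫sin(4x)² dx = 9·π/2 = 9*π/2;  (4)²·∫sin(5x)² dx = 16·π/2 = 8*π.
  u² cross terms: 2·(-5)·(3)·∫cos(x)·sin(4x) dx = -30·(8/15) = -16;  2·(-5)·(4)·∫cos(x)·sin(5x) dx = -40·(0) = 0;  2·(3)·(4)·∫sin(4x)·sin(5x) dx = 24·(0) = 0.
  So ∫_0^π u² dx = 25*π/2 + 9*π/2 + 8*π − 16 + 0 + 0 = -16 + 25*π.
  (u')² squared terms: (5)²·∫sin(x)² dx = 25·π/2 = 25*π/2;  (12)²·∫cos(4x)² dx = 144·π/2 = 72*π;  (20)²·∫cos(5x)² dx = 400·π/2 = 200*π.
  (u')² cross terms: 2·(5)·(12)·∫sin(x)·cos(4x) dx = 120·(-2/15) = -16;  2·(5)·(20)·∫sin(x)·cos(5x) dx = 200·(0) = 0;  2·(12)·(20)·∫cos(4x)·cos(5x) dx = 480·(0) = 0.
  So ∫_0^π (u')² dx = 25*π/2 + 72*π + 200*π − 16 + 0 + 0 = -16 + 569*π/2.
||u||_{H^1}^2 = (-16 + 25*π) + (-16 + 569*π/2) = -32 + 619*π/2.


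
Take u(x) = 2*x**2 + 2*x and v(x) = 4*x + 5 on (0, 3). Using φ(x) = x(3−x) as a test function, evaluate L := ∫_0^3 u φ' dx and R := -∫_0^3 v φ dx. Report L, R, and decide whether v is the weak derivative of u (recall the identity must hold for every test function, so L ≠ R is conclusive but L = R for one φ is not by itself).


LHS = -36, RHS = -99/2. No, v is not the weak derivative of u.

u(x) = 2*x**2 + 2*x, classical derivative u'(x) = 4*x + 2.
φ(x) = x(3−x), so φ'(x) = 3 - 2*x.
Note φ(0) = φ(3) = 0, so the boundary term u·φ vanishes.
LHS = ∫_0^3 u(x) φ'(x) dx = ∫_0^3 (-4*x^3 + 2*x^2 + 6*x) dx. Term by term:
  ∫_0^3 -4*x^3 dx = -81;  ∫_0^3 2*x^2 dx = 18;  ∫_0^3 6*x dx = 27.
Sum: -81 + 18 + 27 = -36.
So LHS = -36.
∫_0^3 v(x) φ(x) dx = ∫_0^3 (-4*x^3 + 7*x^2 + 15*x) dx. Term by term:
  ∫_0^3 -4*x^3 dx = -81;  ∫_0^3 7*x^2 dx = 63;  ∫_0^3 15*x dx = 135/2.
Sum: -81 + 63 + 135/2 = 99/2.
So RHS = -∫_0^3 v(x) φ(x) dx = -99/2.
LHS − RHS = 27/2 ≠ 0, so the identity fails.
(For a valid weak derivative the identity must hold for EVERY test function, in particular this one. The failure shows v is NOT the weak derivative of u.)
Correct weak derivative would be u'(x) = 4*x + 2.


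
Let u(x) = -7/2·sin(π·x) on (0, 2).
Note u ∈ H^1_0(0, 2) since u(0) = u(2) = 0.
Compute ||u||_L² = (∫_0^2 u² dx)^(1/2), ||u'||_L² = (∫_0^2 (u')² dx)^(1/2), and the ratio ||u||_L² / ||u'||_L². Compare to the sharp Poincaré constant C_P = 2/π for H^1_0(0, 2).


||u||_L² / ||u'||_L² = 1/π < C_P = 2/π.

u(x) = -7/2·sin(π·x), so u'(x) = -7*π*cos(π*x)/2.
Writing u(x) = A·sin(kπx/L) with A = -7/2 and k = 2, use ∫_0^L sin²(kπx/L) dx = L/2 and ∫_0^L cos²(kπx/L) dx = L/2.
u² = 49/4·sin²(π·x) and (u')² = 49*π^2/4·cos²(π·x), and each of sin², cos² integrates to L/2 = 1 over (0, 2).
∫_0^2 u² dx = 49/4, so ||u||_L² = 7/2.
∫_0^2 (u')² dx = 49*π^2/4, so ||u'||_L² = 7*π/2.
Ratio ||u||_L² / ||u'||_L² = 1/π.
Sharp Poincaré constant on H^1_0(0, 2) is C_P = L/π = 2/π, achieved by sin(π/2·x).
This is the k = 2 harmonic; the ratio L/(kπ) is strictly less than C_P = L/π, consistent with the sharp inequality ||u||_L² ≤ C_P ||u'||_L².


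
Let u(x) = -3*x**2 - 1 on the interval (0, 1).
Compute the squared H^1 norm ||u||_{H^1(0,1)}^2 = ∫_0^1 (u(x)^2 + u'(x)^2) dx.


||u||_{H^1}^2 = 84/5

The H^1 norm (squared) on an interval (0, L) is
  ||u||_{H^1}^2 = ∫_0^L u(x)^2 dx + ∫_0^L u'(x)^2 dx.
Compute u'(x) = -6*x.
Then u(x)^2 = 9*x**4 + 6*x**2 + 1 and u'(x)^2 = 36*x**2.
Integrate each monomial from 0 to 1 using ∫_0^1 c·x^n dx = c·1^(n+1)/(n+1):
  ∫_0^1 u(x)^2 dx = ∫_0^1 (9*x^4 + 6*x^2 + 1) dx. Term by term:
    ∫_0^1 9*x^4 dx = 9/5;  ∫_0^1 6*x^2 dx = 2;  ∫_0^1 1 dx = 1.
  Sum: 9/5 + 2 + 1 = 24/5.
  ∫_0^1 u'(x)^2 dx = ∫_0^1 (36*x^2) dx. Term by term:
    ∫_0^1 36*x^2 dx = 12.
Adding: ||u||_{H^1}^2 = 24/5 + 12 = 84/5.


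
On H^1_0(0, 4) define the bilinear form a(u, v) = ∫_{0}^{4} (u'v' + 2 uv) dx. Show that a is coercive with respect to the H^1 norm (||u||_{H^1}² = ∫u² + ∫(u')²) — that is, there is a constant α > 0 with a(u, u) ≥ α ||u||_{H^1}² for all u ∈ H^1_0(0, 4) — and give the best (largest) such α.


α = 1

Coercivity of a(·,·) on H^1_0(0, 4) means a(u, u) ≥ α ||u||_{H^1}² for every u ∈ H^1_0.
The interval has length L = 4, and Poincaré/coercivity depend only on L. Here a(u, u) = ∫(u')² + (2)·∫u².
Here c = 2 ≥ 1, so a(u,u) = ∫(u')² + c∫u² ≥ ∫(u')² + ∫u² = ||u||_{H^1}², i.e. α = 1 works. No larger α is possible: a(u,u) ≥ α||u||_{H^1}² means (1−α)∫(u')² ≥ (α−c)∫u², and for the modes u_n = sin(nπ(x−x₀)/L) (x₀ the left endpoint) one has ∫u_n²/∫(u_n')² = (L/(nπ))² → 0, so a(u_n,u_n)/||u_n||_{H^1}² → 1. Hence the optimal constant is α = 1.
Therefore α = 1.


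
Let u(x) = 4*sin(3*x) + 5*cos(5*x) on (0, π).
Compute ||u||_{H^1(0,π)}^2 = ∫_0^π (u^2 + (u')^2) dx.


||u||_{H^1(0,π)}^2 = 405*π

u'(x) = -25*sin(5*x) + 12*cos(3*x).
Expand u² and (u')² and integrate term by term on (0, π), using: for integers n ≥ 1, ∫_0^π sin²(nx) dx = ∫_0^π cos²(nx) dx = π/2; for n ≠ n', ∫_0^π sin(nx)sin(n'x) dx = ∫_0^π cos(nx)cos(n'x) dx = 0; and by product-to-sum, ∫_0^π sin(nx)cos(n'x) dx = ½∫_0^π [sin((n+n')x) + sin((n−n')x)] dx, which is 0 when n+n' is even and 2n/(n²−n'²) when n+n' is odd (it need not vanish on (0, π)).
  u² squared terms: (4)²·∫sin(3x)² dx = 16·π/2 = 8*π;  (5)²·∫cos(5x)² dx = 25·π/2 = 25*π/2.
  u² cross terms: 2·(4)·(5)·∫sin(3x)·cos(5x) dx = 40·(0) = 0.
  So ∫_0^π u² dx = 8*π + 25*π/2 + 0 = 41*π/2.
  (u')² squared terms: (-25)²·∫sin(5x)² dx = 625·π/2 = 625*π/2;  (12)²·∫cos(3x)² dx = 144·π/2 = 72*π.
  (u')² cross terms: 2·(-25)·(12)·∫sin(5x)·cos(3x) dx = -600·(0) = 0.
  So ∫_0^π (u')² dx = 625*π/2 + 72*π + 0 = 769*π/2.
||u||_{H^1}^2 = (41*π/2) + (769*π/2) = 405*π.


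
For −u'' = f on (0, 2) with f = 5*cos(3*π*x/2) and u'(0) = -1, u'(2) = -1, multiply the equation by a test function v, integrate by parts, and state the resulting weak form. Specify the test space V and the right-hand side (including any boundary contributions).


V = H^1(0, 2) (v unrestricted at boundary; u is determined up to an additive constant); weak form: ∫_0^2 u'v' dx = ∫_0^2 (5*cos(3*π*x/2)) v dx − v(2) + v(0) for all v ∈ V.

Multiply both sides by a test function v and integrate from 0 to 2:
  ∫_0^2 −u''(x) v(x) dx = ∫_0^2 f(x) v(x) dx.
Integrate the LHS by parts once:
  ∫_0^2 −u'' v dx = −[u'(x) v(x)]_0^2 + ∫_0^2 u'(x) v'(x) dx.
Thus ∫_0^2 u'(x) v'(x) dx = ∫_0^2 f(x) v(x) dx + [u'(x) v(x)]_0^2.
Choose V so that boundary terms are either known or forced to vanish.
u has inhomogeneous Neumann u'(0) = -1, u'(2) = -1. [u' v]_0^2 = (-1)·v(2) − (-1)·v(0) = − v(2) + v(0). Take V = H^1(0, 2); boundary term becomes part of RHS.
Weak formulation: find u (satisfying any essential BC) such that ∫_0^2 u'(x) v'(x) dx = ∫_0^2 f v dx − v(2) + v(0) for all v ∈ V (Neumann data are natural BCs: they enter the RHS as boundary terms).
Substituting f(x) = 5*cos(3*π*x/2), the right-hand side is ∫_0^2 (5*cos(3*π*x/2)) v dx − v(2) + v(0).
Compatibility check (pure Neumann): taking v ≡ 1 ∈ V gives 0 = ∫_0^2 f dx + (-1) − (-1), i.e. ∫_0^2 f dx must equal u'(0) − u'(2) = 0. Indeed ∫_0^2 (5*cos(3*π*x/2)) dx = 0, so the data are compatible. The solution is then unique only up to an additive constant (fix it e.g. by requiring ∫_0^2 u dx = 0).


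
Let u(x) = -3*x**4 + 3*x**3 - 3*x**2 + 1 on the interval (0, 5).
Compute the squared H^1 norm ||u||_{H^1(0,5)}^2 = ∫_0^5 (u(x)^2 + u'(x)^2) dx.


||u||_{H^1}^2 = 70032015/28

The H^1 norm (squared) on an interval (0, L) is
  ||u||_{H^1}^2 = ∫_0^L u(x)^2 dx + ∫_0^L u'(x)^2 dx.
Compute u'(x) = -12*x**3 + 9*x**2 - 6*x.
Then u(x)^2 = 9*x**8 - 18*x**7 + 27*x**6 - 18*x**5 + 3*x**4 + 6*x**3 - 6*x**2 + 1 and u'(x)^2 = 144*x**6 - 216*x**5 + 225*x**4 - 108*x**3 + 36*x**2.
Integrate each monomial from 0 to 5 using ∫_0^5 c·x^n dx = c·5^(n+1)/(n+1):
  ∫_0^5 u(x)^2 dx = ∫_0^5 (9*x^8 - 18*x^7 + 27*x^6 - 18*x^5 + 3*x^4 + 6*x^3 - 6*x^2 + 1) dx. Term by term:
    ∫_0^5 9*x^8 dx = 1953125;  ∫_0^5 -18*x^7 dx = -3515625/4;  ∫_0^5 27*x^6 dx = 2109375/7;
    ∫_0^5 -18*x^5 dx = -46875;  ∫_0^5 3*x^4 dx = 1875;  ∫_0^5 6*x^3 dx = 1875/2;
    ∫_0^5 -6*x^2 dx = -250;  ∫_0^5 1 dx = 5.
  Sum: 1953125 − 3515625/4 + 2109375/7 − 46875 + 1875 + 1875/2 − 250 + 5 = 37275015/28.
  ∫_0^5 u'(x)^2 dx = ∫_0^5 (144*x^6 - 216*x^5 + 225*x^4 - 108*x^3 + 36*x^2) dx. Term by term:
    ∫_0^5 144*x^6 dx = 11250000/7;  ∫_0^5 -216*x^5 dx = -562500;  ∫_0^5 225*x^4 dx = 140625;
    ∫_0^5 -108*x^3 dx = -16875;  ∫_0^5 36*x^2 dx = 1500.
  Sum: 11250000/7 − 562500 + 140625 − 16875 + 1500 = 8189250/7.
Adding: ||u||_{H^1}^2 = 37275015/28 + 8189250/7 = 70032015/28.


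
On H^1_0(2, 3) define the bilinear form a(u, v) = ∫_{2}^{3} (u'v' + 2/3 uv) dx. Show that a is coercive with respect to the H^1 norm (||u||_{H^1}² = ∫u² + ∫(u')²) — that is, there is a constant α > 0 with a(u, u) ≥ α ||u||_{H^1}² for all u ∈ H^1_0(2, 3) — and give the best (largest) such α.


α = (2/3 + π^2)/(1 + π^2)

Coercivity of a(·,·) on H^1_0(2, 3) means a(u, u) ≥ α ||u||_{H^1}² for every u ∈ H^1_0.
The interval has length L = 1, and Poincaré/coercivity depend only on L. Here a(u, u) = ∫(u')² + (2/3)·∫u².
Here 0 < c = 2/3 < 1. The condition a(u,u) ≥ α||u||_{H^1}² reads (1−α)∫(u')² ≥ (α−c)∫u². Any admissible α is ≤ 1 (rapidly oscillating u have ∫u²/∫(u')² → 0), and α = 1 would force 0 ≥ (1−c)∫u², impossible since c < 1; so 1−α > 0. By the sharp Poincaré inequality on H^1_0 of an interval of length L, ∫(u')² ≥ (π/L)²∫u² with equality for the first sine mode sin(π(x−x₀)/L) (x₀ the left endpoint), so the inequality holds for all u iff (1−α)(π/L)² ≥ α − c, i.e. α ≤ ((π/L)² + c)/((π/L)² + 1) = (1 + c(L/π)²)/(1 + (L/π)²). With (π/L)² = π^2 and c = 2/3, the largest admissible constant is α = ((π/L)² + c)/((π/L)² + 1).
Simplifying, α = (2/3 + π^2)/(1 + π^2).


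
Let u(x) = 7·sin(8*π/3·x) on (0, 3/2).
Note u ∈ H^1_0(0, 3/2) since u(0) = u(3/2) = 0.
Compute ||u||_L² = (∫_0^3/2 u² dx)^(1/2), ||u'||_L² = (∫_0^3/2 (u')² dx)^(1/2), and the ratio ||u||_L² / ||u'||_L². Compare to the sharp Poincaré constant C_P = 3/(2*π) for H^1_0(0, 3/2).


||u||_L² / ||u'||_L² = 3/(8*π) < C_P = 3/(2*π).

u(x) = 7·sin(8*π/3·x), so u'(x) = 56*π*cos(8*π*x/3)/3.
Writing u(x) = A·sin(kπx/L) with A = 7 and k = 4, use ∫_0^L sin²(kπx/L) dx = L/2 and ∫_0^L cos²(kπx/L) dx = L/2.
u² = 49·sin²(8*π/3·x) and (u')² = 3136*π^2/9·cos²(8*π/3·x), and each of sin², cos² integrates to L/2 = 3/4 over (0, 3/2).
∫_0^3/2 u² dx = 147/4, so ||u||_L² = 7*sqrt(3)/2.
∫_0^3/2 (u')² dx = 784*π^2/3, so ||u'||_L² = 28*sqrt(3)*π/3.
Ratio ||u||_L² / ||u'||_L² = 3/(8*π).
Sharp Poincaré constant on H^1_0(0, 3/2) is C_P = L/π = 3/(2*π), achieved by sin(2*π/3·x).
This is the k = 4 harmonic; the ratio L/(kπ) is strictly less than C_P = L/π, consistent with the sharp inequality ||u||_L² ≤ C_P ||u'||_L².


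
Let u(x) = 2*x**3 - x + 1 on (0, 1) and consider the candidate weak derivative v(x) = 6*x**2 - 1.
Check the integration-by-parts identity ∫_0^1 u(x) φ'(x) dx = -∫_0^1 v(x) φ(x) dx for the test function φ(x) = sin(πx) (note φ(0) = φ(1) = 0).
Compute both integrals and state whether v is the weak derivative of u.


LHS = -4/π + 24/π^3, RHS = -4/π + 24/π^3. Yes, v = u' weakly.

u(x) = 2*x**3 - x + 1, classical derivative u'(x) = 6*x**2 - 1.
φ(x) = sin(πx), so φ'(x) = π*cos(π*x).
Note φ(0) = φ(1) = 0, so the boundary term u·φ vanishes.
LHS = ∫_0^1 u(x) φ'(x) dx = ∫_0^1 (2*π*x^3*cos(π*x) - π*x*cos(π*x) + π*cos(π*x)) dx. Term by term:
  ∫_0^1 π*cos(π*x) dx = 0;  ∫_0^1 -π*x*cos(π*x) dx = 2/π;  ∫_0^1 2*π*x^3*cos(π*x) dx = -6/π + 24/π^3.
Sum: 0 + 2/π + -6/π + 24/π^3 = -4/π + 24/π^3.
So LHS = -4/π + 24/π^3.
∫_0^1 v(x) φ(x) dx = ∫_0^1 (6*x^2*sin(π*x) - sin(π*x)) dx. Term by term:
  ∫_0^1 -sin(π*x) dx = -2/π;  ∫_0^1 6*x^2*sin(π*x) dx = -24/π^3 + 6/π.
Sum: -2/π + -24/π^3 + 6/π = -24/π^3 + 4/π.
So RHS = -∫_0^1 v(x) φ(x) dx = -4/π + 24/π^3.
LHS = RHS, so the identity holds for this test φ.
Moreover u is smooth here and v(x) = u'(x) = 6*x**2 - 1 pointwise, so the identity holds for every test function. Hence v is the weak derivative of u.


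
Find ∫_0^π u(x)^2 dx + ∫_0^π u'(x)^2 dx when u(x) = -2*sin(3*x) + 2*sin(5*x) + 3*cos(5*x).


||u||_{H^1(0,π)}^2 = 189*π

u'(x) = -15*sin(5*x) - 6*cos(3*x) + 10*cos(5*x).
Expand u² and (u')² and integrate term by term on (0, π), using: for integers n ≥ 1, ∫_0^π sin²(nx) dx = ∫_0^π cos²(nx) dx = π/2; for n ≠ n', ∫_0^π sin(nx)sin(n'x) dx = ∫_0^π cos(nx)cos(n'x) dx = 0; and by product-to-sum, ∫_0^π sin(nx)cos(n'x) dx = ½∫_0^π [sin((n+n')x) + sin((n−n')x)] dx, which is 0 when n+n' is even and 2n/(n²−n'²) when n+n' is odd (it need not vanish on (0, π)).
  u² squared terms: (-2)²·∫sin(3x)² dx = 4·π/2 = 2*π;  (2)²·∫sin(5x)² dx = 4·π/2 = 2*π;  (3)²·∫cos(5x)² dx = 9·π/2 = 9*π/2.
  u² cross terms: 2·(-2)·(2)·∫sin(3x)·sin(5x) dx = -8·(0) = 0;  2·(-2)·(3)·∫sin(3x)·cos(5x) dx = -12·(0) = 0;  2·(2)·(3)·∫sin(5x)·cos(5x) dx = 12·(0) = 0.
  So ∫_0^π u² dx = 2*π + 2*π + 9*π/2 + 0 + 0 + 0 = 17*π/2.
  (u')² squared terms: (-15)²·∫sin(5x)² dx = 225·π/2 = 225*π/2;  (-6)²·∫cos(3x)² dx = 36·π/2 = 18*π;  (10)²·∫cos(5x)² dx = 100·π/2 = 50*π.
  (u')² cross terms: 2·(-15)·(-6)·∫sin(5x)·cos(3x) dx = 180·(0) = 0;  2·(-15)·(10)·∫sin(5x)·cos(5x) dx = -300·(0) = 0;  2·(-6)·(10)·∫cos(3x)·cos(5x) dx = -120·(0) = 0.
  So ∫_0^π (u')² dx = 225*π/2 + 18*π + 50*π + 0 + 0 + 0 = 361*π/2.
||u||_{H^1}^2 = (17*π/2) + (361*π/2) = 189*π.


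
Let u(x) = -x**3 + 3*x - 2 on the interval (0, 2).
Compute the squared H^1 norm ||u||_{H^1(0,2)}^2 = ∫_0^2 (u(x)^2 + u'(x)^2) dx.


||u||_{H^1}^2 = 1102/35

The H^1 norm (squared) on an interval (0, L) is
  ||u||_{H^1}^2 = ∫_0^L u(x)^2 dx + ∫_0^L u'(x)^2 dx.
Compute u'(x) = 3 - 3*x**2.
Then u(x)^2 = x**6 - 6*x**4 + 4*x**3 + 9*x**2 - 12*x + 4 and u'(x)^2 = 9*x**4 - 18*x**2 + 9.
Integrate each monomial from 0 to 2 using ∫_0^2 c·x^n dx = c·2^(n+1)/(n+1):
  ∫_0^2 u(x)^2 dx = ∫_0^2 (x^6 - 6*x^4 + 4*x^3 + 9*x^2 - 12*x + 4) dx. Term by term:
    ∫_0^2 x^6 dx = 128/7;  ∫_0^2 -6*x^4 dx = -192/5;  ∫_0^2 4*x^3 dx = 16;
    ∫_0^2 9*x^2 dx = 24;  ∫_0^2 -12*x dx = -24;  ∫_0^2 4 dx = 8.
  Sum: 128/7 − 192/5 + 16 + 24 − 24 + 8 = 136/35.
  ∫_0^2 u'(x)^2 dx = ∫_0^2 (9*x^4 - 18*x^2 + 9) dx. Term by term:
    ∫_0^2 9*x^4 dx = 288/5;  ∫_0^2 -18*x^2 dx = -48;  ∫_0^2 9 dx = 18.
  Sum: 288/5 − 48 + 18 = 138/5.
Adding: ||u||_{H^1}^2 = 136/35 + 138/5 = 1102/35.


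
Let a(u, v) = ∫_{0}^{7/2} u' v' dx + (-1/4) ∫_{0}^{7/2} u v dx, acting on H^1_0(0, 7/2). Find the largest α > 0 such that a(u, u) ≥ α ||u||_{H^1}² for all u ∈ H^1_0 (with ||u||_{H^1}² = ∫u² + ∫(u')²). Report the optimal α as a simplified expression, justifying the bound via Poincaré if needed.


α = (-49 + 16*π^2)/(4*(4*π^2 + 49))

Coercivity of a(·,·) on H^1_0(0, 7/2) means a(u, u) ≥ α ||u||_{H^1}² for every u ∈ H^1_0.
The interval has length L = 7/2, and Poincaré/coercivity depend only on L. Here a(u, u) = ∫(u')² + (-1/4)·∫u².
Here c = -1/4 < 0 with |c| < (π/L)² = 4*π^2/49, so coercivity still holds. The condition a(u,u) ≥ α||u||_{H^1}² reads (1−α)∫(u')² ≥ (α−c)∫u². Any admissible α is ≤ 1 (rapidly oscillating u have ∫u²/∫(u')² → 0), and α = 1 would force 0 ≥ (1−c)∫u², impossible since c < 1; so 1−α > 0. By the sharp Poincaré inequality on H^1_0 of an interval of length L, ∫(u')² ≥ (π/L)²∫u² with equality for the first sine mode sin(π(x−x₀)/L) (x₀ the left endpoint), so the inequality holds for all u iff (1−α)(π/L)² ≥ α − c, i.e. α ≤ ((π/L)² + c)/((π/L)² + 1) = (1 + c(L/π)²)/(1 + (L/π)²). (Direct route, valid since c ≤ 0: Poincaré gives c∫u² ≥ c(L/π)²∫(u')², so a(u,u) ≥ (1 + c(L/π)²)∫(u')², while ||u||_{H^1}² ≤ (1 + (L/π)²)∫(u')²; dividing yields the same α.) With (π/L)² = 4*π^2/49 and c = -1/4, the largest admissible constant is α = ((π/L)² + c)/((π/L)² + 1).
Simplifying, α = (-49 + 16*π^2)/(4*(4*π^2 + 49)).


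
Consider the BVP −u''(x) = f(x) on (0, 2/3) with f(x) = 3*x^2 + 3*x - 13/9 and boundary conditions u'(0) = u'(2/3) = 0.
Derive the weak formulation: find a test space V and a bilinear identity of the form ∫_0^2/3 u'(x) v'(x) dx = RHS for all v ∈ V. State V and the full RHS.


V = H^1(0, 2/3) (no boundary constraint on v; u is determined up to an additive constant); weak form: ∫_0^2/3 u'v' dx = ∫_0^2/3 (3*x^2 + 3*x - 13/9) v dx for all v ∈ V.

Multiply both sides by a test function v and integrate from 0 to 2/3:
  ∫_0^2/3 −u''(x) v(x) dx = ∫_0^2/3 f(x) v(x) dx.
Integrate the LHS by parts once:
  ∫_0^2/3 −u'' v dx = −[u'(x) v(x)]_0^2/3 + ∫_0^2/3 u'(x) v'(x) dx.
Thus ∫_0^2/3 u'(x) v'(x) dx = ∫_0^2/3 f(x) v(x) dx + [u'(x) v(x)]_0^2/3.
Choose V so that boundary terms are either known or forced to vanish.
u has homogeneous Neumann: u'(0) = u'(2/3) = 0. So [u' v]_0^2/3 = 0·v(2/3) − 0·v(0) = 0 for any v; take V = H^1(0, 2/3).
Weak formulation: find u (satisfying any essential BC) such that ∫_0^2/3 u'(x) v'(x) dx = ∫_0^2/3 f v dx for all v ∈ V (homogeneous Neumann, so boundary terms vanish).
Substituting f(x) = 3*x^2 + 3*x - 13/9, the right-hand side is ∫_0^2/3 (3*x^2 + 3*x - 13/9) v dx.
Compatibility check (pure Neumann): taking v ≡ 1 ∈ V gives 0 = ∫_0^2/3 f dx + (0) − (0), i.e. ∫_0^2/3 f dx must equal u'(0) − u'(2/3) = 0. Indeed ∫_0^2/3 (3*x^2 + 3*x - 13/9) dx = 0, so the data are compatible. The solution is then unique only up to an additive constant (fix it e.g. by requiring ∫_0^2/3 u dx = 0).


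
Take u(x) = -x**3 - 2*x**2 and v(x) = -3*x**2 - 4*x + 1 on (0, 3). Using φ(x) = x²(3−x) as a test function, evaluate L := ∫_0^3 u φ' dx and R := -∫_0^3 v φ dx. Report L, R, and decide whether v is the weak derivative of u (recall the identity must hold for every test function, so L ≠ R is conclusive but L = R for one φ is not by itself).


LHS = 243/2, RHS = 459/4. No, v is not the weak derivative of u.

u(x) = -x**3 - 2*x**2, classical derivative u'(x) = -3*x**2 - 4*x.
φ(x) = x²(3−x), so φ'(x) = 3*x*(2 - x).
Note φ(0) = φ(3) = 0, so the boundary term u·φ vanishes.
LHS = ∫_0^3 u(x) φ'(x) dx = ∫_0^3 (3*x^5 - 12*x^3) dx. Term by term:
  ∫_0^3 3*x^5 dx = 729/2;  ∫_0^3 -12*x^3 dx = -243.
Sum: 729/2 − 243 = 243/2.
So LHS = 243/2.
∫_0^3 v(x) φ(x) dx = ∫_0^3 (3*x^5 - 5*x^4 - 13*x^3 + 3*x^2) dx. Term by term:
  ∫_0^3 3*x^5 dx = 729/2;  ∫_0^3 -5*x^4 dx = -243;  ∫_0^3 -13*x^3 dx = -1053/4;
  ∫_0^3 3*x^2 dx = 27.
Sum: 729/2 − 243 − 1053/4 + 27 = -459/4.
So RHS = -∫_0^3 v(x) φ(x) dx = 459/4.
LHS − RHS = 27/4 ≠ 0, so the identity fails.
(For a valid weak derivative the identity must hold for EVERY test function, in particular this one. The failure shows v is NOT the weak derivative of u.)
Correct weak derivative would be u'(x) = -3*x**2 - 4*x.


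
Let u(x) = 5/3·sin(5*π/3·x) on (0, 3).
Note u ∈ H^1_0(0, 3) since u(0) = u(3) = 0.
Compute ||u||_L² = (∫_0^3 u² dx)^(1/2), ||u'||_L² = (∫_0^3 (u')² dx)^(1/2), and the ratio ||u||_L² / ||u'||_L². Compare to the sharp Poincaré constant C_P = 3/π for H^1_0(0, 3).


||u||_L² / ||u'||_L² = 3/(5*π) < C_P = 3/π.

u(x) = 5/3·sin(5*π/3·x), so u'(x) = 25*π*cos(5*π*x/3)/9.
Writing u(x) = A·sin(kπx/L) with A = 5/3 and k = 5, use ∫_0^L sin²(kπx/L) dx = L/2 and ∫_0^L cos²(kπx/L) dx = L/2.
u² = 25/9·sin²(5*π/3·x) and (u')² = 625*π^2/81·cos²(5*π/3·x), and each of sin², cos² integrates to L/2 = 3/2 over (0, 3).
∫_0^3 u² dx = 25/6, so ||u||_L² = 5*sqrt(6)/6.
∫_0^3 (u')² dx = 625*π^2/54, so ||u'||_L² = 25*sqrt(6)*π/18.
Ratio ||u||_L² / ||u'||_L² = 3/(5*π).
Sharp Poincaré constant on H^1_0(0, 3) is C_P = L/π = 3/π, achieved by sin(π/3·x).
This is the k = 5 harmonic; the ratio L/(kπ) is strictly less than C_P = L/π, consistent with the sharp inequality ||u||_L² ≤ C_P ||u'||_L².


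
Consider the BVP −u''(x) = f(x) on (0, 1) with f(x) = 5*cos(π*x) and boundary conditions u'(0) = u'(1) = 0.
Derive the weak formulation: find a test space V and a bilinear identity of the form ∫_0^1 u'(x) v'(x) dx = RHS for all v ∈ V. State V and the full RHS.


V = H^1(0, 1) (no boundary constraint on v; u is determined up to an additive constant); weak form: ∫_0^1 u'v' dx = ∫_0^1 (5*cos(π*x)) v dx for all v ∈ V.

Multiply both sides by a test function v and integrate from 0 to 1:
  ∫_0^1 −u''(x) v(x) dx = ∫_0^1 f(x) v(x) dx.
Integrate the LHS by parts once:
  ∫_0^1 −u'' v dx = −[u'(x) v(x)]_0^1 + ∫_0^1 u'(x) v'(x) dx.
Thus ∫_0^1 u'(x) v'(x) dx = ∫_0^1 f(x) v(x) dx + [u'(x) v(x)]_0^1.
Choose V so that boundary terms are either known or forced to vanish.
u has homogeneous Neumann: u'(0) = u'(1) = 0. So [u' v]_0^1 = 0·v(1) − 0·v(0) = 0 for any v; take V = H^1(0, 1).
Weak formulation: find u (satisfying any essential BC) such that ∫_0^1 u'(x) v'(x) dx = ∫_0^1 f v dx for all v ∈ V (homogeneous Neumann, so boundary terms vanish).
Substituting f(x) = 5*cos(π*x), the right-hand side is ∫_0^1 (5*cos(π*x)) v dx.
Compatibility check (pure Neumann): taking v ≡ 1 ∈ V gives 0 = ∫_0^1 f dx + (0) − (0), i.e. ∫_0^1 f dx must equal u'(0) − u'(1) = 0. Indeed ∫_0^1 (5*cos(π*x)) dx = 0, so the data are compatible. The solution is then unique only up to an additive constant (fix it e.g. by requiring ∫_0^1 u dx = 0).


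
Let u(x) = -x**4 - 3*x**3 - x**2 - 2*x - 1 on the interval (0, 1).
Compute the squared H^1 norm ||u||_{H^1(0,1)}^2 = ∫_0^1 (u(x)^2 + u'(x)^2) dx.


||u||_{H^1}^2 = 104099/1260

The H^1 norm (squared) on an interval (0, L) is
  ||u||_{H^1}^2 = ∫_0^L u(x)^2 dx + ∫_0^L u'(x)^2 dx.
Compute u'(x) = -4*x**3 - 9*x**2 - 2*x - 2.
Then u(x)^2 = x**8 + 6*x**7 + 11*x**6 + 10*x**5 + 15*x**4 + 10*x**3 + 6*x**2 + 4*x + 1 and u'(x)^2 = 16*x**6 + 72*x**5 + 97*x**4 + 52*x**3 + 40*x**2 + 8*x + 4.
Integrate each monomial from 0 to 1 using ∫_0^1 c·x^n dx = c·1^(n+1)/(n+1):
  ∫_0^1 u(x)^2 dx = ∫_0^1 (x^8 + 6*x^7 + 11*x^6 + 10*x^5 + 15*x^4 + 10*x^3 + 6*x^2 + 4*x + 1) dx. Term by term:
    ∫_0^1 x^8 dx = 1/9;  ∫_0^1 6*x^7 dx = 3/4;  ∫_0^1 11*x^6 dx = 11/7;
    ∫_0^1 10*x^5 dx = 5/3;  ∫_0^1 15*x^4 dx = 3;  ∫_0^1 10*x^3 dx = 5/2;
    ∫_0^1 6*x^2 dx = 2;  ∫_0^1 4*x dx = 2;  ∫_0^1 1 dx = 1.
  Sum: 1/9 + 3/4 + 11/7 + 5/3 + 3 + 5/2 + 2 + 2 + 1 = 3679/252.
  ∫_0^1 u'(x)^2 dx = ∫_0^1 (16*x^6 + 72*x^5 + 97*x^4 + 52*x^3 + 40*x^2 + 8*x + 4) dx. Term by term:
    ∫_0^1 16*x^6 dx = 16/7;  ∫_0^1 72*x^5 dx = 12;  ∫_0^1 97*x^4 dx = 97/5;
    ∫_0^1 52*x^3 dx = 13;  ∫_0^1 40*x^2 dx = 40/3;  ∫_0^1 8*x dx = 4;
    ∫_0^1 4 dx = 4.
  Sum: 16/7 + 12 + 97/5 + 13 + 40/3 + 4 + 4 = 7142/105.
Adding: ||u||_{H^1}^2 = 3679/252 + 7142/105 = 104099/1260.


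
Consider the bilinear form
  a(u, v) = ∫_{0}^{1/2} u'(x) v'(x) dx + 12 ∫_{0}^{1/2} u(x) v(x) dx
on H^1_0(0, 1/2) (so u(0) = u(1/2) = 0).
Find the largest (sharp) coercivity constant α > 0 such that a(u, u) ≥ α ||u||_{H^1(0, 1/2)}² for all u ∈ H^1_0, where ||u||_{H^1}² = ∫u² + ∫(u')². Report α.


α = 1

Coercivity of a(·,·) on H^1_0(0, 1/2) means a(u, u) ≥ α ||u||_{H^1}² for every u ∈ H^1_0.
The interval has length L = 1/2, and Poincaré/coercivity depend only on L. Here a(u, u) = ∫(u')² + (12)·∫u².
Here c = 12 ≥ 1, so a(u,u) = ∫(u')² + c∫u² ≥ ∫(u')² + ∫u² = ||u||_{H^1}², i.e. α = 1 works. No larger α is possible: a(u,u) ≥ α||u||_{H^1}² means (1−α)∫(u')² ≥ (α−c)∫u², and for the modes u_n = sin(nπ(x−x₀)/L) (x₀ the left endpoint) one has ∫u_n²/∫(u_n')² = (L/(nπ))² → 0, so a(u_n,u_n)/||u_n||_{H^1}² → 1. Hence the optimal constant is α = 1.
Therefore α = 1.


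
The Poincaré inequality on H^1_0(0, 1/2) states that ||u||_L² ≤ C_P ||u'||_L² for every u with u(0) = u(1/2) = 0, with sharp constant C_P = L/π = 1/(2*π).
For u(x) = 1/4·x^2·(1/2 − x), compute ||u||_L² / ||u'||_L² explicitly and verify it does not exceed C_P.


||u||_L² / ||u'||_L² = sqrt(14)/28 < C_P = 1/(2*π).

u(x) = 1/4·x^2·(1/2 − x), so u'(x) = x*(1 - 3*x)/4.
u(x) = 1/4·x^2·(1/2 − x) vanishes at x = 0 and x = 1/2, so u ∈ H^1_0(0, 1/2). Differentiate via the product rule and integrate the resulting polynomials term by term.
  ∫_0^1/2 u² dx = ∫_0^1/2 (x^6/16 - x^5/16 + x^4/64) dx. Term by term:
    ∫_0^1/2 x^6/16 dx = 1/14336;  ∫_0^1/2 -x^5/16 dx = -1/6144;  ∫_0^1/2 x^4/64 dx = 1/10240.
  Sum: 1/14336 − 1/6144 + 1/10240 = 1/215040.
  ∫_0^1/2 (u')² dx = ∫_0^1/2 (9*x^4/16 - 3*x^3/8 + x^2/16) dx. Term by term:
    ∫_0^1/2 9*x^4/16 dx = 9/2560;  ∫_0^1/2 -3*x^3/8 dx = -3/512;  ∫_0^1/2 x^2/16 dx = 1/384.
  Sum: 9/2560 − 3/512 + 1/384 = 1/3840.
∫_0^1/2 u² dx = 1/215040, so ||u||_L² = sqrt(210)/6720.
∫_0^1/2 (u')² dx = 1/3840, so ||u'||_L² = sqrt(15)/240.
Ratio ||u||_L² / ||u'||_L² = sqrt(14)/28.
Sharp Poincaré constant on H^1_0(0, 1/2) is C_P = L/π = 1/(2*π), achieved by sin(2*π·x).
A polynomial bump cannot attain the sharp Poincaré constant (only the first sine eigenfunction does), so the ratio is strictly less than C_P, consistent with ||u||_L² ≤ C_P ||u'||_L².


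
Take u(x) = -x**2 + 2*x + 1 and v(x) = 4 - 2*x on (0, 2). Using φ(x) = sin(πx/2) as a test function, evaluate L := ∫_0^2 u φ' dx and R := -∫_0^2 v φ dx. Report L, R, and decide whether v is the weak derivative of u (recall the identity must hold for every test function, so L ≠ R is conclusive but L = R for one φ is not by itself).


LHS = 0, RHS = -8/π. No, v is not the weak derivative of u.

u(x) = -x**2 + 2*x + 1, classical derivative u'(x) = 2 - 2*x.
φ(x) = sin(πx/2), so φ'(x) = π*cos(π*x/2)/2.
Note φ(0) = φ(2) = 0, so the boundary term u·φ vanishes.
LHS = ∫_0^2 u(x) φ'(x) dx = ∫_0^2 (-π*x^2*cos(π*x/2)/2 + π*x*cos(π*x/2) + π*cos(π*x/2)/2) dx. Term by term:
  ∫_0^2 π*cos(π*x/2)/2 dx = 0;  ∫_0^2 π*x*cos(π*x/2) dx = -8/π;  ∫_0^2 -π*x^2*cos(π*x/2)/2 dx = 8/π.
Sum: 0 − 8/π + 8/π = 0.
So LHS = 0.
∫_0^2 v(x) φ(x) dx = ∫_0^2 (-2*x*sin(π*x/2) + 4*sin(π*x/2)) dx. Term by term:
  ∫_0^2 4*sin(π*x/2) dx = 16/π;  ∫_0^2 -2*x*sin(π*x/2) dx = -8/π.
Sum: 16/π − 8/π = 8/π.
So RHS = -∫_0^2 v(x) φ(x) dx = -8/π.
LHS − RHS = 8/π ≠ 0, so the identity fails.
(For a valid weak derivative the identity must hold for EVERY test function, in particular this one. The failure shows v is NOT the weak derivative of u.)
Correct weak derivative would be u'(x) = 2 - 2*x.


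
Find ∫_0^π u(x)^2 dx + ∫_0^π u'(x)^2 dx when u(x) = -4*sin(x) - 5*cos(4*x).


||u||_{H^1(0,π)}^2 = -272/3 + 457*π/2

u'(x) = 20*sin(4*x) - 4*cos(x).
Expand u² and (u')² and integrate term by term on (0, π), using: for integers n ≥ 1, ∫_0^π sin²(nx) dx = ∫_0^π cos²(nx) dx = π/2; for n ≠ n', ∫_0^π sin(nx)sin(n'x) dx = ∫_0^π cos(nx)cos(n'x) dx = 0; and by product-to-sum, ∫_0^π sin(nx)cos(n'x) dx = ½∫_0^π [sin((n+n')x) + sin((n−n')x)] dx, which is 0 when n+n' is even and 2n/(n²−n'²) when n+n' is odd (it need not vanish on (0, π)).
  u² squared terms: (-5)²·∫cos(4x)² dx = 25·π/2 = 25*π/2;  (-4)²·∫sin(x)² dx = 16·π/2 = 8*π.
  u² cross terms: 2·(-5)·(-4)·∫cos(4x)·sin(x) dx = 40·(-2/15) = -16/3.
  So ∫_0^π u² dx = 25*π/2 + 8*π − 16/3 = -16/3 + 41*π/2.
  (u')² squared terms: (-4)²·∫cos(x)² dx = 16·π/2 = 8*π;  (20)²·∫sin(4x)² dx = 400·π/2 = 200*π.
  (u')² cross terms: 2·(-4)·(20)·∫cos(x)·sin(4x) dx = -160·(8/15) = -256/3.
  So ∫_0^π (u')² dx = 8*π + 200*π − 256/3 = -256/3 + 208*π.
||u||_{H^1}^2 = (-16/3 + 41*π/2) + (-256/3 + 208*π) = -272/3 + 457*π/2.


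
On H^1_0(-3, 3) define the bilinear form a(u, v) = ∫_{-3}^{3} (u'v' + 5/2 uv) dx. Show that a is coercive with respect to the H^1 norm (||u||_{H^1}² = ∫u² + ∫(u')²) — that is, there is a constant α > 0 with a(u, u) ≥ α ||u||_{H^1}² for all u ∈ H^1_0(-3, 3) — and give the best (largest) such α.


α = 1

Coercivity of a(·,·) on H^1_0(-3, 3) means a(u, u) ≥ α ||u||_{H^1}² for every u ∈ H^1_0.
The interval has length L = 6, and Poincaré/coercivity depend only on L. Here a(u, u) = ∫(u')² + (5/2)·∫u².
Here c = 5/2 ≥ 1, so a(u,u) = ∫(u')² + c∫u² ≥ ∫(u')² + ∫u² = ||u||_{H^1}², i.e. α = 1 works. No larger α is possible: a(u,u) ≥ α||u||_{H^1}² means (1−α)∫(u')² ≥ (α−c)∫u², and for the modes u_n = sin(nπ(x−x₀)/L) (x₀ the left endpoint) one has ∫u_n²/∫(u_n')² = (L/(nπ))² → 0, so a(u_n,u_n)/||u_n||_{H^1}² → 1. Hence the optimal constant is α = 1.
Therefore α = 1.
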